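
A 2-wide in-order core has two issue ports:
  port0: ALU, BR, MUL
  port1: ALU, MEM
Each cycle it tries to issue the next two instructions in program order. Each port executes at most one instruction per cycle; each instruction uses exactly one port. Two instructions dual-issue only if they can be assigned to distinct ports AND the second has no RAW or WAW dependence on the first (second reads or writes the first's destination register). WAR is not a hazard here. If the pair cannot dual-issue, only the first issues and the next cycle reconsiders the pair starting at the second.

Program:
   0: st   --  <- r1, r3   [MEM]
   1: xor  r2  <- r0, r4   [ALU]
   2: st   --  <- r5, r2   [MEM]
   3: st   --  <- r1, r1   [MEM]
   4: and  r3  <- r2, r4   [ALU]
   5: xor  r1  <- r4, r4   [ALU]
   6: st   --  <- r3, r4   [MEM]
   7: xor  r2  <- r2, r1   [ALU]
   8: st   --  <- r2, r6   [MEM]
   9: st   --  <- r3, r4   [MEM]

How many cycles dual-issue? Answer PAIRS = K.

PAIRS = 3

#0 head=0: st;xor i0+i1 2-wide
#1 head=2: st i2 no-port MEM/MEM
#2 head=3: st;and i3+i4 2-wide
#3 head=5: xor;st i5+i6 2-wide
#4 head=7: xor i7 RAW r2
#5 head=8: st i8 no-port MEM/MEM
#6 head=9: st i9 tail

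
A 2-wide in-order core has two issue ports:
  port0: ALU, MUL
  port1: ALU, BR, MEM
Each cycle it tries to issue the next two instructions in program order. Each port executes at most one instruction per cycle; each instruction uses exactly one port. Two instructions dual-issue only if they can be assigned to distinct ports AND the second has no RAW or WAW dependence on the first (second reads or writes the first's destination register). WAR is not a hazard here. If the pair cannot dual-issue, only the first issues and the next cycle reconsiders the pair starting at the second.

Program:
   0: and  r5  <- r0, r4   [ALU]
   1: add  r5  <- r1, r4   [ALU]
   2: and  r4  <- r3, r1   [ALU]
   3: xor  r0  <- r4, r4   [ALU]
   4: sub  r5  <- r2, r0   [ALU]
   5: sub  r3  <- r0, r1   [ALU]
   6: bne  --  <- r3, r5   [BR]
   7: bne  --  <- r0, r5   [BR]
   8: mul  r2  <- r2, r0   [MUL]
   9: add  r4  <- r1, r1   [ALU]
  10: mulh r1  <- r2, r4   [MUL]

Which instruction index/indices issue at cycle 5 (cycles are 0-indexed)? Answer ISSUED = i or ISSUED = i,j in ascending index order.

ISSUED = 7,8

#0 head=0: and.ALU i0 WAW r5
#1 head=1: add.ALU/and.ALU i1/i2 pair
#2 head=3: xor.ALU i3 RAW r0
#3 head=4: sub.ALU/sub.ALU i4/i5 pair
#4 head=6: bne.BR i6 no-port BR/BR
#5 head=7: bne.BR/mul.MUL i7/i8 pair
#6 head=9: add.ALU i9 RAW r4
#7 head=10: mulh.MUL i10 tail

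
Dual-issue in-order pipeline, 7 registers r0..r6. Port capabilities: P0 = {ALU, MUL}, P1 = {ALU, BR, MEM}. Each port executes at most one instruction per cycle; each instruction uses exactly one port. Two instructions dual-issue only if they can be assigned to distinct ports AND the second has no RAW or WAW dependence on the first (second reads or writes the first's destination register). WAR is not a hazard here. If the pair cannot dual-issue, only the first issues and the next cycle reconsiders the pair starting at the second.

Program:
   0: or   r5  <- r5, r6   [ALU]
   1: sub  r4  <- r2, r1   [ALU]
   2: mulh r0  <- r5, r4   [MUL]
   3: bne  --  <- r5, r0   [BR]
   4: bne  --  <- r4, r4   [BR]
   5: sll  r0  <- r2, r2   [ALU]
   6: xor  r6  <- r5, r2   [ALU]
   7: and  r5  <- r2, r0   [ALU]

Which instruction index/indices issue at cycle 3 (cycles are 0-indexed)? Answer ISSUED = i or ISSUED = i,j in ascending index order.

ISSUED = 4,5

[0] i0,i1  or+sub  -- 2-wide
[1] i2  mulh  -- RAW r0
[2] i3  bne  -- no-port BR/BR
[3] i4,i5  bne+sll  -- 2-wide
[4] i6,i7  xor+and  -- 2-wide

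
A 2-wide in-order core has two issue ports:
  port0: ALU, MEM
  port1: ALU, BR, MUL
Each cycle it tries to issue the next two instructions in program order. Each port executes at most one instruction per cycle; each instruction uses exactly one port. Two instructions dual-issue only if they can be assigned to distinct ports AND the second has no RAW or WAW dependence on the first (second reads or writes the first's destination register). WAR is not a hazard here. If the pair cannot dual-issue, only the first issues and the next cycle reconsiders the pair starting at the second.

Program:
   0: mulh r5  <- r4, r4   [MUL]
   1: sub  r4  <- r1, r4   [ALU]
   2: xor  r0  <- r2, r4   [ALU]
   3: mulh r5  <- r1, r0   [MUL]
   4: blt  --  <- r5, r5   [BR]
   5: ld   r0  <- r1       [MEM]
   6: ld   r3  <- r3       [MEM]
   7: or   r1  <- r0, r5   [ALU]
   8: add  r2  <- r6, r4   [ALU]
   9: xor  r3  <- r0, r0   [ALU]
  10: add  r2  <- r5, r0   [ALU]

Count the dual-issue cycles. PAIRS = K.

  cy0 -> i0&i1 (mulh.MUL sub.ALU) 2-wide
  cy1 -> i2 (xor.ALU) RAW r0
  cy2 -> i3 (mulh.MUL) no-port MUL/BR
  cy3 -> i4&i5 (blt.BR ld.MEM) 2-wide
  cy4 -> i6&i7 (ld.MEM or.ALU) 2-wide
  cy5 -> i8&i9 (add.ALU xor.ALU) 2-wide
  cy6 -> i10 (add.ALU) tail

PAIRS = 4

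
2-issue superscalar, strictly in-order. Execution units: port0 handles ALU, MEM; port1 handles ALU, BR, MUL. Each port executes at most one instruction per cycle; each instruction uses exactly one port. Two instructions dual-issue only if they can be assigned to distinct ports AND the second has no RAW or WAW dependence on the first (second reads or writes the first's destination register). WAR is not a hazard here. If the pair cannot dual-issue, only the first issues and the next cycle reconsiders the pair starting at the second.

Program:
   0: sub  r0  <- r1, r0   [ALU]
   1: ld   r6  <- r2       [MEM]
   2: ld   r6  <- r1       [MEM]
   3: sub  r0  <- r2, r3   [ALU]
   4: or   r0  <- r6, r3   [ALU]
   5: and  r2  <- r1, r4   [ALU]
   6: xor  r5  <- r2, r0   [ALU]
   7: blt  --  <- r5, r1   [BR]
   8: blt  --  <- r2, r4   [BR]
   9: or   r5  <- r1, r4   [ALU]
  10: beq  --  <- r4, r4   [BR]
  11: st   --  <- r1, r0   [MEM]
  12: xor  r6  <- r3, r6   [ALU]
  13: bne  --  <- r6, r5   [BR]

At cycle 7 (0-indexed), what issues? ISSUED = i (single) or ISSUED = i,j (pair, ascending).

ISSUED = 12

[0] i0,i1  sub/ld  -- dual
[1] i2,i3  ld/sub  -- dual
[2] i4,i5  or/and  -- dual
[3] i6  xor  -- RAW r5
[4] i7  blt  -- no-port BR/BR
[5] i8,i9  blt/or  -- dual
[6] i10,i11  beq/st  -- dual
[7] i12  xor  -- RAW r6
[8] i13  bne  -- tail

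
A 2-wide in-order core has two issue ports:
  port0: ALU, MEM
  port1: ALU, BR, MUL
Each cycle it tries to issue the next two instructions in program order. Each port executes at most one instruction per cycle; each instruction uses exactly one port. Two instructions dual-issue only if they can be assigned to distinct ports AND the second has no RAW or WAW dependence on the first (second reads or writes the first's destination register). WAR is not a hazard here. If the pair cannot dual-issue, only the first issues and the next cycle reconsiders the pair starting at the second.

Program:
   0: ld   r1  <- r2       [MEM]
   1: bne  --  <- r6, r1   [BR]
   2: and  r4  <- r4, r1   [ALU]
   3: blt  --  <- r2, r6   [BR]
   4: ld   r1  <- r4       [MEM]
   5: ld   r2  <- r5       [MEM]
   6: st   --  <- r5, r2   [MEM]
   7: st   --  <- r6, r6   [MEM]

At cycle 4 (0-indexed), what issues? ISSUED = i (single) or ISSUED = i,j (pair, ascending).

ISSUED = 6

#0 head=0: ld.MEM i0 RAW r1
#1 head=1: bne.BR;and.ALU i1&i2 2-wide
#2 head=3: blt.BR;ld.MEM i3&i4 2-wide
#3 head=5: ld.MEM i5 no-port MEM/MEM
#4 head=6: st.MEM i6 no-port MEM/MEM
#5 head=7: st.MEM i7 tail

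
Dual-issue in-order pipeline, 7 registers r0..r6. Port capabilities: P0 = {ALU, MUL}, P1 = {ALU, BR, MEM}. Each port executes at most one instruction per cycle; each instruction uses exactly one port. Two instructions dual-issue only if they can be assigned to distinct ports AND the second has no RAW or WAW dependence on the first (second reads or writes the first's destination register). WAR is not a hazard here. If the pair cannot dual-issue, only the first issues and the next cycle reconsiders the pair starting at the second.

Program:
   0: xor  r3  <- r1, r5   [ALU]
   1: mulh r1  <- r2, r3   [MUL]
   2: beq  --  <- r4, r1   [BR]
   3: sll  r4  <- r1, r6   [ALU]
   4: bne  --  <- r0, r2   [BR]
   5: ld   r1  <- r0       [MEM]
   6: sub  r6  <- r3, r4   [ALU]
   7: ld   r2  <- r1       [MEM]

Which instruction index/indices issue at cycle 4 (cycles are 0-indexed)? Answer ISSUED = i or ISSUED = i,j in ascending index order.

ISSUED = 5,6

  cy0 -> i0 (xor.ALU) RAW r3
  cy1 -> i1 (mulh.MUL) RAW r1
  cy2 -> i2+i3 (beq.BR sll.ALU) 2-wide
  cy3 -> i4 (bne.BR) no-port BR/MEM
  cy4 -> i5+i6 (ld.MEM sub.ALU) 2-wide
  cy5 -> i7 (ld.MEM) tail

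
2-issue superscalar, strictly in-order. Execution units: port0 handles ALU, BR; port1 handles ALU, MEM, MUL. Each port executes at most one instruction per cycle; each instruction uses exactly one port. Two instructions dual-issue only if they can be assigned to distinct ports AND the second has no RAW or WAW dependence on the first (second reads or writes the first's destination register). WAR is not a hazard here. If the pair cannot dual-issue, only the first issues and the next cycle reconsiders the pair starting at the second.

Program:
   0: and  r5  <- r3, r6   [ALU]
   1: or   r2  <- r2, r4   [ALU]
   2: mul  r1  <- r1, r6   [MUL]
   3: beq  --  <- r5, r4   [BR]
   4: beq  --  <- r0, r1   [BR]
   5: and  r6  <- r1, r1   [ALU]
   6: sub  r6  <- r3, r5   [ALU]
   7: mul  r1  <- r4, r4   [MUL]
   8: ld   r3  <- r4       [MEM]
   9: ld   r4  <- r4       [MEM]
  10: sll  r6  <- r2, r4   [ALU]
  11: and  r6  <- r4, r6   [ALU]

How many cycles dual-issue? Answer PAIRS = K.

PAIRS = 4

t=0 i0,i1:and.ALU/or.ALU ; 2-wide
t=1 i2,i3:mul.MUL/beq.BR ; 2-wide
t=2 i4,i5:beq.BR/and.ALU ; 2-wide
t=3 i6,i7:sub.ALU/mul.MUL ; 2-wide
t=4 i8:ld.MEM ; no-port MEM/MEM
t=5 i9:ld.MEM ; RAW r4
t=6 i10:sll.ALU ; RAW+WAW r6
t=7 i11:and.ALU ; tail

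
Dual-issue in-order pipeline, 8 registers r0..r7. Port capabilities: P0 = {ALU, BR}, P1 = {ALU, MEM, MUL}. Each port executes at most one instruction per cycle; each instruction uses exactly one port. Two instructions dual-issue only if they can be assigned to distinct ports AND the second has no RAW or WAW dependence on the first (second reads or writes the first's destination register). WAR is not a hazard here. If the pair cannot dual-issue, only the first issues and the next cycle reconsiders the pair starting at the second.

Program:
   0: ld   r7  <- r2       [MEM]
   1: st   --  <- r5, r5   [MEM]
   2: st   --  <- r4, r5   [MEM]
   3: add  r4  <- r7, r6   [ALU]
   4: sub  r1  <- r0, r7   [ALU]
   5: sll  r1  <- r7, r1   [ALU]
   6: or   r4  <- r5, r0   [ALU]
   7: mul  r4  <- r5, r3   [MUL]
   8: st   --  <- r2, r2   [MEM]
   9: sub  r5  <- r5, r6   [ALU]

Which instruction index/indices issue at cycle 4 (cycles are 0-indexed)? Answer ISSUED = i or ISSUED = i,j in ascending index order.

ISSUED = 5,6

[0] i0  ld.MEM  -- no-port MEM/MEM
[1] i1  st.MEM  -- no-port MEM/MEM
[2] i2/i3  st.MEM+add.ALU  -- dual
[3] i4  sub.ALU  -- RAW+WAW r1
[4] i5/i6  sll.ALU+or.ALU  -- dual
[5] i7  mul.MUL  -- no-port MUL/MEM
[6] i8/i9  st.MEM+sub.ALU  -- dual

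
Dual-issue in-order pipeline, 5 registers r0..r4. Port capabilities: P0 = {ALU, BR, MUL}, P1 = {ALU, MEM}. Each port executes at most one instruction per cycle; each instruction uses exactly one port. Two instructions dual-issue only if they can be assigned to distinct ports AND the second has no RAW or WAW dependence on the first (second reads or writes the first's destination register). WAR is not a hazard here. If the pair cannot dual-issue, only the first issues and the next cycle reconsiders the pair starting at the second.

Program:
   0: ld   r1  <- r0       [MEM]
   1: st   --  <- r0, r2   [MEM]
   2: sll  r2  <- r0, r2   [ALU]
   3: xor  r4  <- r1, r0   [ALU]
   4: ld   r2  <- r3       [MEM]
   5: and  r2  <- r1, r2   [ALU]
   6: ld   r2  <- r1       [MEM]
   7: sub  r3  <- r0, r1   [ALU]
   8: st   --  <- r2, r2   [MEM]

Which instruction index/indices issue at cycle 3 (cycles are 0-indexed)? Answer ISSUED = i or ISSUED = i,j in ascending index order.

#0 head=0: ld i0 no-port MEM/MEM
#1 head=1: st sll i1,i2 dual
#2 head=3: xor ld i3,i4 dual
#3 head=5: and i5 WAW r2
#4 head=6: ld sub i6,i7 dual
#5 head=8: st i8 tail

ISSUED = 5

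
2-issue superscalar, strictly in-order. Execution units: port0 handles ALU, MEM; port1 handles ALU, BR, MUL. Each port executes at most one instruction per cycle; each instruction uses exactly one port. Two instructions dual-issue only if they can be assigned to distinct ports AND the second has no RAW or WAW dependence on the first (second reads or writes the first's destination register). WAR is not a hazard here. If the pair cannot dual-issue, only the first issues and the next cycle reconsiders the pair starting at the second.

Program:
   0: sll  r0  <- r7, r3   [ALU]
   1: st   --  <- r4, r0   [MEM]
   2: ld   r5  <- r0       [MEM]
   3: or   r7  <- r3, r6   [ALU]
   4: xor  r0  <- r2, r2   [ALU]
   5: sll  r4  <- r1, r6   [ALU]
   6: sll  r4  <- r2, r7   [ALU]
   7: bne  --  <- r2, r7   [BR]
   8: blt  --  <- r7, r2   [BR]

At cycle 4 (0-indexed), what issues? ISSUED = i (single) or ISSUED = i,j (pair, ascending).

c0: i0 sll.ALU  RAW r0
c1: i1 st.MEM  no-port MEM/MEM
c2: i2+i3 ld.MEM;or.ALU  pair
c3: i4+i5 xor.ALU;sll.ALU  pair
c4: i6+i7 sll.ALU;bne.BR  pair
c5: i8 blt.BR  tail

ISSUED = 6,7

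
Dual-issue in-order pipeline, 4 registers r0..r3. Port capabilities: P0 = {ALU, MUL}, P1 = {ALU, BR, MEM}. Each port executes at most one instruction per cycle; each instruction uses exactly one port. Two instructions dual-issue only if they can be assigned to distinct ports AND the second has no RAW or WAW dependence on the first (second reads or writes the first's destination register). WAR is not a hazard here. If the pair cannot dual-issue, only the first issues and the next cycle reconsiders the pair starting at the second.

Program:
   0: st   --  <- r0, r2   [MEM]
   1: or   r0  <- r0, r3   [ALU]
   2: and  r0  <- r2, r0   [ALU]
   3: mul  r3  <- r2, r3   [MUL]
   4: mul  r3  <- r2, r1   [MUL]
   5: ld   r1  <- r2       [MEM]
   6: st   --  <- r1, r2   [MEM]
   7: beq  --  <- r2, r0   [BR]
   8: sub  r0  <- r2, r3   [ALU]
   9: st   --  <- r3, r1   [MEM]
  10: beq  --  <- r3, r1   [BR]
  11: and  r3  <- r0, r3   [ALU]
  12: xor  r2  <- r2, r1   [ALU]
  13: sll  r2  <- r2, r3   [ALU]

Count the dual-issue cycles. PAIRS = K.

PAIRS = 5

  cy0 -> i0,i1 (st.MEM/or.ALU) pair
  cy1 -> i2,i3 (and.ALU/mul.MUL) pair
  cy2 -> i4,i5 (mul.MUL/ld.MEM) pair
  cy3 -> i6 (st.MEM) no-port MEM/BR
  cy4 -> i7,i8 (beq.BR/sub.ALU) pair
  cy5 -> i9 (st.MEM) no-port MEM/BR
  cy6 -> i10,i11 (beq.BR/and.ALU) pair
  cy7 -> i12 (xor.ALU) RAW+WAW r2
  cy8 -> i13 (sll.ALU) tail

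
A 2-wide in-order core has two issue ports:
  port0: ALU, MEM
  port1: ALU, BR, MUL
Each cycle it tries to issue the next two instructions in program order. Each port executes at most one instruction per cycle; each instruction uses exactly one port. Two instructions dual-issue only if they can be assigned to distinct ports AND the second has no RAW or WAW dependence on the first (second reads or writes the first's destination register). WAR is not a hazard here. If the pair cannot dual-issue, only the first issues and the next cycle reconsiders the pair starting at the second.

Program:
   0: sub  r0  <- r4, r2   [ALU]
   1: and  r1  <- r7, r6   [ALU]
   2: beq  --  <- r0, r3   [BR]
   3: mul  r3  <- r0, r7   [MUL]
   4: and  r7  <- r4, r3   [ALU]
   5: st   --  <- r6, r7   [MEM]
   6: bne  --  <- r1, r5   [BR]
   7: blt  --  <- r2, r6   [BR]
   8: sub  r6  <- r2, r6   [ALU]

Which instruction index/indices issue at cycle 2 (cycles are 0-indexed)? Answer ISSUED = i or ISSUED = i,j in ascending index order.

ISSUED = 3

  cy0 -> i0+i1 (sub.ALU;and.ALU) pair
  cy1 -> i2 (beq.BR) no-port BR/MUL
  cy2 -> i3 (mul.MUL) RAW r3
  cy3 -> i4 (and.ALU) RAW r7
  cy4 -> i5+i6 (st.MEM;bne.BR) pair
  cy5 -> i7+i8 (blt.BR;sub.ALU) pair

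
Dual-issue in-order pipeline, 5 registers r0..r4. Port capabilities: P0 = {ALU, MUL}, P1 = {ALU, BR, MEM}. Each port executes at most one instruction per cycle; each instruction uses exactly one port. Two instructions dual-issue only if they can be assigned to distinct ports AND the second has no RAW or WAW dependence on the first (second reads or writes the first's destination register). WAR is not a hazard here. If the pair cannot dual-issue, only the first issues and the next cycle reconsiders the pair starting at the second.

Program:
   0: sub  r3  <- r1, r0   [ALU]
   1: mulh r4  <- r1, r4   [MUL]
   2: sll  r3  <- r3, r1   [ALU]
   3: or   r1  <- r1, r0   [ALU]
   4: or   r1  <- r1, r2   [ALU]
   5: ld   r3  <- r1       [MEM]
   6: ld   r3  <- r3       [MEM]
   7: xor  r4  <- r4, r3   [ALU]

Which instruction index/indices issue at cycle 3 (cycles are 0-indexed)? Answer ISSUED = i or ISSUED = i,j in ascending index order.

ISSUED = 5

t=0 i0&i1:sub;mulh ; dual
t=1 i2&i3:sll;or ; dual
t=2 i4:or ; RAW r1
t=3 i5:ld ; no-port MEM/MEM
t=4 i6:ld ; RAW r3
t=5 i7:xor ; tail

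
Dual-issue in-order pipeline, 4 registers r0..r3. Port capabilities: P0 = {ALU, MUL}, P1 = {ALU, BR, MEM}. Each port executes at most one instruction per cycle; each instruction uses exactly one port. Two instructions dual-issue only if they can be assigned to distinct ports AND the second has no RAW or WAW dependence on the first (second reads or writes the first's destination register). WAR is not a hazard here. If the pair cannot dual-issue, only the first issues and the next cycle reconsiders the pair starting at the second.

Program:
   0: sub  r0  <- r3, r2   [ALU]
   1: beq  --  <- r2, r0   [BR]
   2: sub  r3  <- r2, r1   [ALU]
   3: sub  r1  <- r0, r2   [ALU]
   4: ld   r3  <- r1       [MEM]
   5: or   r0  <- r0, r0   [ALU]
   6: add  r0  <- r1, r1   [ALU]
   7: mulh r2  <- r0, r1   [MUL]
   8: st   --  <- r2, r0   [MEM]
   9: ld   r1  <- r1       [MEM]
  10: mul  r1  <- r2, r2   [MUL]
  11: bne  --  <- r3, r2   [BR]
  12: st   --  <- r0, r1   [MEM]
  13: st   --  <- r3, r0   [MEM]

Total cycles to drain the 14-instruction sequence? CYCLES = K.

CYCLES = 11

#0 head=0: sub.ALU i0 RAW r0
#1 head=1: beq.BR;sub.ALU i1/i2 dual
#2 head=3: sub.ALU i3 RAW r1
#3 head=4: ld.MEM;or.ALU i4/i5 dual
#4 head=6: add.ALU i6 RAW r0
#5 head=7: mulh.MUL i7 RAW r2
#6 head=8: st.MEM i8 no-port MEM/MEM
#7 head=9: ld.MEM i9 WAW r1
#8 head=10: mul.MUL;bne.BR i10/i11 dual
#9 head=12: st.MEM i12 no-port MEM/MEM
#10 head=13: st.MEM i13 tail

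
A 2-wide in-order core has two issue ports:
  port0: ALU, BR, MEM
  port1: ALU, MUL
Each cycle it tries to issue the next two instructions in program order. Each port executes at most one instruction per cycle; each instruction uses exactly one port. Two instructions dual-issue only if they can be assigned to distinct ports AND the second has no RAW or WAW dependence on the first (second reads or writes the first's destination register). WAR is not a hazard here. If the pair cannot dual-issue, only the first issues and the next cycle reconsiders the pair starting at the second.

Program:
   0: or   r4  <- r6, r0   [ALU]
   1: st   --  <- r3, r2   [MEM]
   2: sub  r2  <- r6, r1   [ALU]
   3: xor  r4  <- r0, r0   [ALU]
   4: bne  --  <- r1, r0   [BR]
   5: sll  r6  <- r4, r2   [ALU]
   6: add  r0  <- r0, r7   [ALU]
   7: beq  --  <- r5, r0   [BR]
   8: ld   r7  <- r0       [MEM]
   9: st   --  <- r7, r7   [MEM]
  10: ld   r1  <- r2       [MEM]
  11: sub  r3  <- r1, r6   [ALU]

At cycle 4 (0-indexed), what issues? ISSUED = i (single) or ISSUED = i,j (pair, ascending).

#0 head=0: or.ALU/st.MEM i0,i1 dual
#1 head=2: sub.ALU/xor.ALU i2,i3 dual
#2 head=4: bne.BR/sll.ALU i4,i5 dual
#3 head=6: add.ALU i6 RAW r0
#4 head=7: beq.BR i7 no-port BR/MEM
#5 head=8: ld.MEM i8 no-port MEM/MEM
#6 head=9: st.MEM i9 no-port MEM/MEM
#7 head=10: ld.MEM i10 RAW r1
#8 head=11: sub.ALU i11 tail

ISSUED = 7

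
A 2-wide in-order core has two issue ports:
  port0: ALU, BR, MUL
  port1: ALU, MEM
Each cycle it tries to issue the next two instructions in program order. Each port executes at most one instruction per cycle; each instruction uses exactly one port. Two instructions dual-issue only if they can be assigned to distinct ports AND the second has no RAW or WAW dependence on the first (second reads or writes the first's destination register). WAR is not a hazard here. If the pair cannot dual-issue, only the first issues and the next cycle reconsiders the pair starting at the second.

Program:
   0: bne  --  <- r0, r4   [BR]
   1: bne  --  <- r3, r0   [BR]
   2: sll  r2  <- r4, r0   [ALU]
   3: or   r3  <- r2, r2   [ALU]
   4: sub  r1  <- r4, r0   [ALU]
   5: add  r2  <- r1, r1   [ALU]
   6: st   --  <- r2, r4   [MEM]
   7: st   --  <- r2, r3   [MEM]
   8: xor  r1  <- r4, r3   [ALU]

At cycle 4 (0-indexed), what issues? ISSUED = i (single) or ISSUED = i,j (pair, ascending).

0. bne @i0  | no-port BR/BR
1. bne/sll @i1&i2  | 2-wide
2. or/sub @i3&i4  | 2-wide
3. add @i5  | RAW r2
4. st @i6  | no-port MEM/MEM
5. st/xor @i7&i8  | 2-wide

ISSUED = 6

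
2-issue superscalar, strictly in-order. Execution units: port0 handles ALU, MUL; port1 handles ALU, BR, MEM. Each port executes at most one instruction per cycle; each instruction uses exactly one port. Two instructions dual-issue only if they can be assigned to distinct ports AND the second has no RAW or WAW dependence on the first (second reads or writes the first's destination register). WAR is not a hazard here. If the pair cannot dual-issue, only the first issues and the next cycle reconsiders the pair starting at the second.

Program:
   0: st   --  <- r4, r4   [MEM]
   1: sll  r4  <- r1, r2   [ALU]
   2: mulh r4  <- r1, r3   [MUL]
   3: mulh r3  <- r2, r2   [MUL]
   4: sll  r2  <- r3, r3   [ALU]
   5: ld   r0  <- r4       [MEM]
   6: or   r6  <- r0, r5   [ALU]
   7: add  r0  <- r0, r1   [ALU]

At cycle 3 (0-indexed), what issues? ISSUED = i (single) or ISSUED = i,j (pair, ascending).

ISSUED = 4,5

c0: i0+i1 st+sll  2-wide
c1: i2 mulh  no-port MUL/MUL
c2: i3 mulh  RAW r3
c3: i4+i5 sll+ld  2-wide
c4: i6+i7 or+add  2-wide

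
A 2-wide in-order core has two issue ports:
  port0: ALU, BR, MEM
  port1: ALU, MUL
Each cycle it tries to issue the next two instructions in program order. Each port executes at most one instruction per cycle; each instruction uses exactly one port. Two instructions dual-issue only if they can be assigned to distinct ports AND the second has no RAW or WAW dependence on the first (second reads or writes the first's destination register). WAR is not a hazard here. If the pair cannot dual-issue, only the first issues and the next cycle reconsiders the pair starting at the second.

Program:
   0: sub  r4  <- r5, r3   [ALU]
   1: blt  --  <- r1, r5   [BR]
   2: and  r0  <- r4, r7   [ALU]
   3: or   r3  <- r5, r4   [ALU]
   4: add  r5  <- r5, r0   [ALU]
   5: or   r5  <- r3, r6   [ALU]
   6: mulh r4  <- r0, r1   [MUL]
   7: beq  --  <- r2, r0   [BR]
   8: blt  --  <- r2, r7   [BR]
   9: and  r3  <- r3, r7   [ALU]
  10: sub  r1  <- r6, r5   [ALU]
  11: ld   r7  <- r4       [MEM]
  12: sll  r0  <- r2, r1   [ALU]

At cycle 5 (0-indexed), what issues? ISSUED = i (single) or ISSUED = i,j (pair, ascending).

0. sub.ALU+blt.BR @i0&i1  | dual
1. and.ALU+or.ALU @i2&i3  | dual
2. add.ALU @i4  | WAW r5
3. or.ALU+mulh.MUL @i5&i6  | dual
4. beq.BR @i7  | no-port BR/BR
5. blt.BR+and.ALU @i8&i9  | dual
6. sub.ALU+ld.MEM @i10&i11  | dual
7. sll.ALU @i12  | tail

ISSUED = 8,9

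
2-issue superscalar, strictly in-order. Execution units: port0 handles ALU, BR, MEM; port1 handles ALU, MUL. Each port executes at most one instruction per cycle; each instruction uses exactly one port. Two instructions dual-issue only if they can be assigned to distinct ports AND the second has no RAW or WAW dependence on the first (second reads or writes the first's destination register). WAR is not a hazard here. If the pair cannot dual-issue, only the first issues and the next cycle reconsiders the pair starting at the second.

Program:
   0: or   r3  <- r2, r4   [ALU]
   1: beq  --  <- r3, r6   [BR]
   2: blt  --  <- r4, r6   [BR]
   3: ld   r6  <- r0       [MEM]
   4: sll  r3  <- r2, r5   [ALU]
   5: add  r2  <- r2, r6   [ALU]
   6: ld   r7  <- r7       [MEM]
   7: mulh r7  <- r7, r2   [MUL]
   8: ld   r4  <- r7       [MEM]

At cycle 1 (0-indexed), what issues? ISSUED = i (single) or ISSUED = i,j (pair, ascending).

ISSUED = 1

c0: i0 or  RAW r3
c1: i1 beq  no-port BR/BR
c2: i2 blt  no-port BR/MEM
c3: i3,i4 ld;sll  2-wide
c4: i5,i6 add;ld  2-wide
c5: i7 mulh  RAW r7
c6: i8 ld  tail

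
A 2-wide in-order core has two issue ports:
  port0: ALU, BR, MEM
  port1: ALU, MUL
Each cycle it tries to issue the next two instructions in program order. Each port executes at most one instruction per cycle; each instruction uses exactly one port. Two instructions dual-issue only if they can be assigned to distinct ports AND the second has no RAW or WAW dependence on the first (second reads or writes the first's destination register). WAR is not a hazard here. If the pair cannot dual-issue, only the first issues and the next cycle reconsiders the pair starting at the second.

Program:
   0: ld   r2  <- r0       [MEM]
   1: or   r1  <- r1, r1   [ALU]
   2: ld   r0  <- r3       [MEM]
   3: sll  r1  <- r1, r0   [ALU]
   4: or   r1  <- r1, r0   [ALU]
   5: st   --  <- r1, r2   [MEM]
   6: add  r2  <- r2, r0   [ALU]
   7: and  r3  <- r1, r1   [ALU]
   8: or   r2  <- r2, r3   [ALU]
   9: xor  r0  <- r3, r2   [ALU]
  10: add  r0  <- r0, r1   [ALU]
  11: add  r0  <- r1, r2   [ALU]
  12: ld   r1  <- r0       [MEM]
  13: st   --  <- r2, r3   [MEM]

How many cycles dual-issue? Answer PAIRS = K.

PAIRS = 2

c0: i0/i1 ld+or  2-wide
c1: i2 ld  RAW r0
c2: i3 sll  RAW+WAW r1
c3: i4 or  RAW r1
c4: i5/i6 st+add  2-wide
c5: i7 and  RAW r3
c6: i8 or  RAW r2
c7: i9 xor  RAW+WAW r0
c8: i10 add  WAW r0
c9: i11 add  RAW r0
c10: i12 ld  no-port MEM/MEM
c11: i13 st  tail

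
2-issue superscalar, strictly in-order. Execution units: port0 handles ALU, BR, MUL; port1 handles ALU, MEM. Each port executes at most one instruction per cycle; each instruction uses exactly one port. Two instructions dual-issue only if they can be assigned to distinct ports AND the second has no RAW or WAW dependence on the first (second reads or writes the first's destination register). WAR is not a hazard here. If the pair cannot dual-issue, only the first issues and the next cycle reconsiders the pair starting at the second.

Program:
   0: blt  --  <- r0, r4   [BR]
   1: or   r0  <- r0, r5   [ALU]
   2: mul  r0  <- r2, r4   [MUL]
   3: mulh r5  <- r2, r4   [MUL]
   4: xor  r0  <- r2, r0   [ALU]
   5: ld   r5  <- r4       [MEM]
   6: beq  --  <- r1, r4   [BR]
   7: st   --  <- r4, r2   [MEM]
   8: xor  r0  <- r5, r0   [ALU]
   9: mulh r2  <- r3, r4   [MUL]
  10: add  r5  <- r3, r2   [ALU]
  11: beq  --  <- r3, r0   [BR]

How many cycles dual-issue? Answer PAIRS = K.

PAIRS = 5

  cy0 -> i0+i1 (blt;or) dual
  cy1 -> i2 (mul) no-port MUL/MUL
  cy2 -> i3+i4 (mulh;xor) dual
  cy3 -> i5+i6 (ld;beq) dual
  cy4 -> i7+i8 (st;xor) dual
  cy5 -> i9 (mulh) RAW r2
  cy6 -> i10+i11 (add;beq) dual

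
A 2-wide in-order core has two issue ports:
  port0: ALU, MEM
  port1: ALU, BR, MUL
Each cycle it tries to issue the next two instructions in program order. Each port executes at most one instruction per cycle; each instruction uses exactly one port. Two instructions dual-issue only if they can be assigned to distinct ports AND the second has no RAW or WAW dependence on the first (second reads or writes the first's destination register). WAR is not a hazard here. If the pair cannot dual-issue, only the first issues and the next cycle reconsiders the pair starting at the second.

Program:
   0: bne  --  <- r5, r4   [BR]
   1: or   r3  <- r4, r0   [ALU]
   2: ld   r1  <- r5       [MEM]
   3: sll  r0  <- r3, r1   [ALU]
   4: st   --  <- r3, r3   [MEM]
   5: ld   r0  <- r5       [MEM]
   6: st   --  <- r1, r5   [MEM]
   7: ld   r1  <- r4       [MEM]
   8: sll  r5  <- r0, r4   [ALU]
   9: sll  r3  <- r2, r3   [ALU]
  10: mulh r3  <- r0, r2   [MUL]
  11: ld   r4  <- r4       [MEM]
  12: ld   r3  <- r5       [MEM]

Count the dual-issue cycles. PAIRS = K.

  cy0 -> i0/i1 (bne.BR+or.ALU) dual
  cy1 -> i2 (ld.MEM) RAW r1
  cy2 -> i3/i4 (sll.ALU+st.MEM) dual
  cy3 -> i5 (ld.MEM) no-port MEM/MEM
  cy4 -> i6 (st.MEM) no-port MEM/MEM
  cy5 -> i7/i8 (ld.MEM+sll.ALU) dual
  cy6 -> i9 (sll.ALU) WAW r3
  cy7 -> i10/i11 (mulh.MUL+ld.MEM) dual
  cy8 -> i12 (ld.MEM) tail

PAIRS = 4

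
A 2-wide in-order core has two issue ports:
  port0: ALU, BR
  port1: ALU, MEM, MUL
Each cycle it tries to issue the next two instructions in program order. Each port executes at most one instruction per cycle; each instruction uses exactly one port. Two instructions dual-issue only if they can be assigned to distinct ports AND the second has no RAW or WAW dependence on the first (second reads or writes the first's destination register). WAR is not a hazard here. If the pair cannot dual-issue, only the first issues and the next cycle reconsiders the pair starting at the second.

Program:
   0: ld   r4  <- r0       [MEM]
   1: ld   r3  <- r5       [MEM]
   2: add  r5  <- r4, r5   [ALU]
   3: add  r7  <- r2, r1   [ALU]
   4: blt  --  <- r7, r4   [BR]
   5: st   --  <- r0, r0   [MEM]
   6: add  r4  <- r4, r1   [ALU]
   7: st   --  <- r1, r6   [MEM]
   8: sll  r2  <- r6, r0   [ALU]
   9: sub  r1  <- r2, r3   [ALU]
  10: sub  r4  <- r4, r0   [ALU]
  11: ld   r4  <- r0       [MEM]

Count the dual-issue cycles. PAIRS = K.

PAIRS = 4

t=0 i0:ld ; no-port MEM/MEM
t=1 i1&i2:ld+add ; dual
t=2 i3:add ; RAW r7
t=3 i4&i5:blt+st ; dual
t=4 i6&i7:add+st ; dual
t=5 i8:sll ; RAW r2
t=6 i9&i10:sub+sub ; dual
t=7 i11:ld ; tail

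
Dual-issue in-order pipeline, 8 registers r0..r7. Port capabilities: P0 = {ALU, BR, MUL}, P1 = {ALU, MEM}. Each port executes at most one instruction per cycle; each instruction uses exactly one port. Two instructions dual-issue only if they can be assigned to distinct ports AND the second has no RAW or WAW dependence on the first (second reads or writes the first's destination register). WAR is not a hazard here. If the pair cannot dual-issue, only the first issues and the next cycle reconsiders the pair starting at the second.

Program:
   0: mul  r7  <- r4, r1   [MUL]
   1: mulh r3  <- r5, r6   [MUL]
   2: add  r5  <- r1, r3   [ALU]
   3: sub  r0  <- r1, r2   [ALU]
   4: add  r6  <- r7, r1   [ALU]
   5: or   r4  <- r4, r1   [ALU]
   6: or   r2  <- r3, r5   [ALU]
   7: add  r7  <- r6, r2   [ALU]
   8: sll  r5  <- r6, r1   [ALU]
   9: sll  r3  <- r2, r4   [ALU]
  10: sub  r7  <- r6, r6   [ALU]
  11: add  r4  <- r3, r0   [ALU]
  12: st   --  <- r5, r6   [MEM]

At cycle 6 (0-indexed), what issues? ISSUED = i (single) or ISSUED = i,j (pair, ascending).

ISSUED = 9,10

#0 head=0: mul.MUL i0 no-port MUL/MUL
#1 head=1: mulh.MUL i1 RAW r3
#2 head=2: add.ALU/sub.ALU i2+i3 pair
#3 head=4: add.ALU/or.ALU i4+i5 pair
#4 head=6: or.ALU i6 RAW r2
#5 head=7: add.ALU/sll.ALU i7+i8 pair
#6 head=9: sll.ALU/sub.ALU i9+i10 pair
#7 head=11: add.ALU/st.MEM i11+i12 pair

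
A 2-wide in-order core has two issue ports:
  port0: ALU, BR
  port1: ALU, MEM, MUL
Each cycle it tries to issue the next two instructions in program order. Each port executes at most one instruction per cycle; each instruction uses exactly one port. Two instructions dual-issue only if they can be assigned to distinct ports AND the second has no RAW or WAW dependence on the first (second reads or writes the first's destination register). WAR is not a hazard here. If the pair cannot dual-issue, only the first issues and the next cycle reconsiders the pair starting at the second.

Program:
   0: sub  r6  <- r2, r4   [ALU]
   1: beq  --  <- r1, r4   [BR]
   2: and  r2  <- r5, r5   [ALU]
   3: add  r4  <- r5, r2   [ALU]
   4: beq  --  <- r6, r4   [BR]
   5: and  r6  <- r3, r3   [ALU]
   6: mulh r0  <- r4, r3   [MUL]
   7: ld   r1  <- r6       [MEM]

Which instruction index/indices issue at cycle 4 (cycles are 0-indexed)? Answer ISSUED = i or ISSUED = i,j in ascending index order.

t=0 i0&i1:sub.ALU+beq.BR ; pair
t=1 i2:and.ALU ; RAW r2
t=2 i3:add.ALU ; RAW r4
t=3 i4&i5:beq.BR+and.ALU ; pair
t=4 i6:mulh.MUL ; no-port MUL/MEM
t=5 i7:ld.MEM ; tail

ISSUED = 6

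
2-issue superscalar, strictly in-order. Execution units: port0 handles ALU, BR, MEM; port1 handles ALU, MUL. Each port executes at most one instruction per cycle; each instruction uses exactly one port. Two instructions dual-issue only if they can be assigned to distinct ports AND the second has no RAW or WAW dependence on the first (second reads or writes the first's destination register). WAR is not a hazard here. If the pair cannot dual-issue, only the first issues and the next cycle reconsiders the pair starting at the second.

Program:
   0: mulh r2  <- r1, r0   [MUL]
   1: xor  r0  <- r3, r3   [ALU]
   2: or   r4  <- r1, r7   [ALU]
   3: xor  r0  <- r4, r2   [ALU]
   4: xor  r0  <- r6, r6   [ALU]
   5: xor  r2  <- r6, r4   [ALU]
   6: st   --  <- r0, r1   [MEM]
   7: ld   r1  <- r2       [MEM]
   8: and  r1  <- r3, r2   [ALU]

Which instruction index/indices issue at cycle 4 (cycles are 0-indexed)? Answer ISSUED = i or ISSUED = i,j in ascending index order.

ISSUED = 6

0. mulh/xor @i0,i1  | 2-wide
1. or @i2  | RAW r4
2. xor @i3  | WAW r0
3. xor/xor @i4,i5  | 2-wide
4. st @i6  | no-port MEM/MEM
5. ld @i7  | WAW r1
6. and @i8  | tail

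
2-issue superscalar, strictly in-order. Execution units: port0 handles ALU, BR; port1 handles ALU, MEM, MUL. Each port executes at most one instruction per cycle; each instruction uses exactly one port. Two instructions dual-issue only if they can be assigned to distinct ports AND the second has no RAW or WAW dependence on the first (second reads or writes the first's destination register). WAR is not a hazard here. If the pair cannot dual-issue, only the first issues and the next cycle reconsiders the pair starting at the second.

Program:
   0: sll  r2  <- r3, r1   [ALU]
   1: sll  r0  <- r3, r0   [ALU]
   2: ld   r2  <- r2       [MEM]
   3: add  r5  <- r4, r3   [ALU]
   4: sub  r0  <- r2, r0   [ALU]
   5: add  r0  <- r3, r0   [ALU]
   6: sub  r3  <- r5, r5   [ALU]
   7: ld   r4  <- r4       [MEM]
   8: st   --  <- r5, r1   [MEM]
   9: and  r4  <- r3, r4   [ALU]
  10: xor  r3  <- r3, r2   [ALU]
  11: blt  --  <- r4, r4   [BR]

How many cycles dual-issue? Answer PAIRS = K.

#0 head=0: sll.ALU;sll.ALU i0&i1 2-wide
#1 head=2: ld.MEM;add.ALU i2&i3 2-wide
#2 head=4: sub.ALU i4 RAW+WAW r0
#3 head=5: add.ALU;sub.ALU i5&i6 2-wide
#4 head=7: ld.MEM i7 no-port MEM/MEM
#5 head=8: st.MEM;and.ALU i8&i9 2-wide
#6 head=10: xor.ALU;blt.BR i10&i11 2-wide

PAIRS = 5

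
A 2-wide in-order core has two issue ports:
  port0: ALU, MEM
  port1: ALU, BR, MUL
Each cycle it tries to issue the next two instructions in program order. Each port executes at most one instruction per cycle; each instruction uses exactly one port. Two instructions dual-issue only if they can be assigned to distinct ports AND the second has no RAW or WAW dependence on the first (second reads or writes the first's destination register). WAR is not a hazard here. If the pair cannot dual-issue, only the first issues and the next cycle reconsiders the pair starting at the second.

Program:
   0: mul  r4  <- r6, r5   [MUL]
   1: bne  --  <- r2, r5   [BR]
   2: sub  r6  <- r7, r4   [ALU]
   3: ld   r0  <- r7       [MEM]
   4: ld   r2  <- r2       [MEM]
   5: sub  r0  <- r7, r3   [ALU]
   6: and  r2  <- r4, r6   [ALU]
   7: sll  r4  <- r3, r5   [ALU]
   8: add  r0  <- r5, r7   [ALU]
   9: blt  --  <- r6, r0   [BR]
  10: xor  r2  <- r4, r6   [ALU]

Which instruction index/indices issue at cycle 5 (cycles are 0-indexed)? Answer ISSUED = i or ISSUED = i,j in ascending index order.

c0: i0 mul  no-port MUL/BR
c1: i1,i2 bne sub  dual
c2: i3 ld  no-port MEM/MEM
c3: i4,i5 ld sub  dual
c4: i6,i7 and sll  dual
c5: i8 add  RAW r0
c6: i9,i10 blt xor  dual

ISSUED = 8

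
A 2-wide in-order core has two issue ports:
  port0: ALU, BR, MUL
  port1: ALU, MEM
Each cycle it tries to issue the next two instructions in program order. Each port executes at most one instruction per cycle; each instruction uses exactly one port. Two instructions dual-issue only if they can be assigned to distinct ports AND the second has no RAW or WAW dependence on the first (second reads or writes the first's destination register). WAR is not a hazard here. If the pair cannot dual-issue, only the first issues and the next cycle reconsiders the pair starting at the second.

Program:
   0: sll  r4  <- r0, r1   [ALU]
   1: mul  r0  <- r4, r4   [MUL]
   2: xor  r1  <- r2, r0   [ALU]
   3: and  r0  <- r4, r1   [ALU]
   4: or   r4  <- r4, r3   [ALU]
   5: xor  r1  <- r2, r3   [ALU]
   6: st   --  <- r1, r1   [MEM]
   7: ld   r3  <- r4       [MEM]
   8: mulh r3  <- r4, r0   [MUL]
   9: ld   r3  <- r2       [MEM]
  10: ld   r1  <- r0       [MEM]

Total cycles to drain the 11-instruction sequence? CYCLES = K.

CYCLES = 10

#0 head=0: sll.ALU i0 RAW r4
#1 head=1: mul.MUL i1 RAW r0
#2 head=2: xor.ALU i2 RAW r1
#3 head=3: and.ALU/or.ALU i3&i4 2-wide
#4 head=5: xor.ALU i5 RAW r1
#5 head=6: st.MEM i6 no-port MEM/MEM
#6 head=7: ld.MEM i7 WAW r3
#7 head=8: mulh.MUL i8 WAW r3
#8 head=9: ld.MEM i9 no-port MEM/MEM
#9 head=10: ld.MEM i10 tail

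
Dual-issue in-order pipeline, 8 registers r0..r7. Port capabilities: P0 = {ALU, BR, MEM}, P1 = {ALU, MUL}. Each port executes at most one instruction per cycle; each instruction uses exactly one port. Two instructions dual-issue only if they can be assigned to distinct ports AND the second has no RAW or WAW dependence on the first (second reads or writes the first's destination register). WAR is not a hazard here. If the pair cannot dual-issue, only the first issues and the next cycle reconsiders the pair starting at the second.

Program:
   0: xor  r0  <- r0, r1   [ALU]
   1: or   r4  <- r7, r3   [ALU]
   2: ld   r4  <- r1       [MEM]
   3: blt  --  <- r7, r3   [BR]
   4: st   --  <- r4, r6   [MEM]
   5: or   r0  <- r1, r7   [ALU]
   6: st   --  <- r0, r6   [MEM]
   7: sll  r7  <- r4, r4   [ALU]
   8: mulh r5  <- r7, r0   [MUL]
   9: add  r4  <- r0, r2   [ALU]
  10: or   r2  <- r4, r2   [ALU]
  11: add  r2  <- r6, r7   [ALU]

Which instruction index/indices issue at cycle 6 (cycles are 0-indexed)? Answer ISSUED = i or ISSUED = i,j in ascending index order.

[0] i0&i1  xor;or  -- pair
[1] i2  ld  -- no-port MEM/BR
[2] i3  blt  -- no-port BR/MEM
[3] i4&i5  st;or  -- pair
[4] i6&i7  st;sll  -- pair
[5] i8&i9  mulh;add  -- pair
[6] i10  or  -- WAW r2
[7] i11  add  -- tail

ISSUED = 10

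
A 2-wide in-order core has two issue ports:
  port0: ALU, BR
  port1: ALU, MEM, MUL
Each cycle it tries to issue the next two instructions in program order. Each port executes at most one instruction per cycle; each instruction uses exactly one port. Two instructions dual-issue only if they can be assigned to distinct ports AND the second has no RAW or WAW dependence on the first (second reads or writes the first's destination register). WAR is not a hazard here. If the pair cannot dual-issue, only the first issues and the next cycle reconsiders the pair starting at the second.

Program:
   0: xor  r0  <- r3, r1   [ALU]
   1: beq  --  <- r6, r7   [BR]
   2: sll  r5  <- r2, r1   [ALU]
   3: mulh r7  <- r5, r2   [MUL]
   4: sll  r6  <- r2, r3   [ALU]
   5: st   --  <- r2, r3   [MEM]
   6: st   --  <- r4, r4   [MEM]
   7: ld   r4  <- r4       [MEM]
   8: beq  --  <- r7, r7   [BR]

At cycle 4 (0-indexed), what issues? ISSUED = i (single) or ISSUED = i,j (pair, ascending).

ISSUED = 6

#0 head=0: xor+beq i0&i1 pair
#1 head=2: sll i2 RAW r5
#2 head=3: mulh+sll i3&i4 pair
#3 head=5: st i5 no-port MEM/MEM
#4 head=6: st i6 no-port MEM/MEM
#5 head=7: ld+beq i7&i8 pair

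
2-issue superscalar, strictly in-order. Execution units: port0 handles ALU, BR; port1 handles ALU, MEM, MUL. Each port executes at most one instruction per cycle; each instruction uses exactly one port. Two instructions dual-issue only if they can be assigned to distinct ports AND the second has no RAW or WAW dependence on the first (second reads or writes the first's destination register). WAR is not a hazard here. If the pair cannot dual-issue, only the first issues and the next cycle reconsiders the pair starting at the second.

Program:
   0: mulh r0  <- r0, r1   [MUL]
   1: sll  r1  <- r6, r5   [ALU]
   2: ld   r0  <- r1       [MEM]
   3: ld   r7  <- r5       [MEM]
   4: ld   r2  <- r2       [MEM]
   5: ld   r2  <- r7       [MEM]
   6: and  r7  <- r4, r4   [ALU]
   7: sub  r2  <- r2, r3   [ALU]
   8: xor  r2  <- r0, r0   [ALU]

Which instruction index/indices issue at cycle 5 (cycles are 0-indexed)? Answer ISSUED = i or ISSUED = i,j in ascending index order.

ISSUED = 7

c0: i0/i1 mulh/sll  2-wide
c1: i2 ld  no-port MEM/MEM
c2: i3 ld  no-port MEM/MEM
c3: i4 ld  no-port MEM/MEM
c4: i5/i6 ld/and  2-wide
c5: i7 sub  WAW r2
c6: i8 xor  tail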